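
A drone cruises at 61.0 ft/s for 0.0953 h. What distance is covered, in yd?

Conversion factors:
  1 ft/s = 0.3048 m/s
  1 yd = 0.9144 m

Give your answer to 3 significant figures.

6980 yd

61.0 ft/s × 0.3048 → 18.5928 m/s
0.0953 h × 3600 → 343.08 s
d = v × t = 18.5928 m/s × 343.08 s = 6378.82 m
6378.82 m ÷ (0.9144 m/yd) = 6975.96 yd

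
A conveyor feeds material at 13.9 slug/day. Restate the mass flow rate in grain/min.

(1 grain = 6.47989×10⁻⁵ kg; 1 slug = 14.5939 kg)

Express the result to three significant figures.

13.9 slug/day × 14.5939 kg/slug ÷ 86400 s/day = 0.00234786 kg/s
0.00234786 kg/s ÷ 6.47989×10⁻⁵ kg/grain × 60 s/min = 2173.98 grain/min

2170 grain/min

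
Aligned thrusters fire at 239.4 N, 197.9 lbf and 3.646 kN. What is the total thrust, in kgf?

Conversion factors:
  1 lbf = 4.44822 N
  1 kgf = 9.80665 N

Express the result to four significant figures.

239.4 N (already N)
197.9 lbf × 4.44822 → 880.303 N
3.646 kN × 1000 → 3646 N
Combined: 239.4 + 880.303 + 3646 = 4765.7 N
In kgf: 4765.7 / 9.80665 = 485.966 kgf

486.0 kgf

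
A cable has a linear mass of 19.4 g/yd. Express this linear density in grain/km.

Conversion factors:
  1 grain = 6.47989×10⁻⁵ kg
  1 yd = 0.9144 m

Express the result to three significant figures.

19.4 g/yd × 0.001 kg/g ÷ 0.9144 m/yd = 0.0212161 kg/m
0.0212161 kg/m ÷ 6.47989×10⁻⁵ kg/grain × 1000 m/km = 327415 grain/km

3.27×10⁵ grain/km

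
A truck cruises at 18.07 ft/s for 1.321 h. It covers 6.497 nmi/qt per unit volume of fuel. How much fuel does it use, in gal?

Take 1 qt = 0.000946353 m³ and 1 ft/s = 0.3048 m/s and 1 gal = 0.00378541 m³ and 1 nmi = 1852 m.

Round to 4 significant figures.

18.07 ft/s → 5.50774 m/s
1.321 h → 4755.6 s
d = v × t = 5.50774 × 4755.6 = 26192.6 m
6.497 nmi/qt → 1.27145×10⁷ m/m³
V = d / (distance per unit fuel) = 26192.6 / 1.27145×10⁷ = 0.00206006 m³
In gal: 0.00206006 / 0.00378541 = 0.544211 gal

0.5442 gal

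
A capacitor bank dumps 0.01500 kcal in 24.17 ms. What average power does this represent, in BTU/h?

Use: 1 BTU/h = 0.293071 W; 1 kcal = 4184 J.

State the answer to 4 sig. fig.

0.01500 kcal × 4184 = 62.76 J
24.17 ms × 0.001 = 0.02417 s
P = E / t = 62.76 J / 0.02417 s = 2596.61 W
2596.61 W ÷ (0.293071 W/BTU/h) = 8860 BTU/h

8860 BTU/h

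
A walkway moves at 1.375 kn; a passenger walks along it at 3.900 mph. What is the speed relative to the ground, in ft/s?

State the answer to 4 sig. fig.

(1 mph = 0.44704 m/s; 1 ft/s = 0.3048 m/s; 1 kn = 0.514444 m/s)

1.375 kn × 0.514444 → 0.707361 m/s
3.900 mph × 0.44704 → 1.74346 m/s
Total: 0.707361 + 1.74346 = 2.45082 m/s
In ft/s: 2.45082 / 0.3048 = 8.04075 ft/s

8.041 ft/s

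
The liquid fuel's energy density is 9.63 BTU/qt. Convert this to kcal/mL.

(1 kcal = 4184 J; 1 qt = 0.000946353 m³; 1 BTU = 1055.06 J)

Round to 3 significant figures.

9.63 BTU/qt × 1055.06 J/BTU ÷ 0.000946353 m³/qt = 1.07362×10⁷ J/m³
1.07362×10⁷ J/m³ ÷ 4184 J/kcal × 10⁻⁶ m³/mL = 0.00256601 kcal/mL

0.00257 kcal/mL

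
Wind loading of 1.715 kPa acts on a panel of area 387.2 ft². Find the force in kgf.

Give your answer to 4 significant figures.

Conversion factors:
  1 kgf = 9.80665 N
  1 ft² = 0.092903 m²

1.715 kPa × 1000 = 1715 Pa
387.2 ft² × 0.092903 = 35.972 m²
F = P × A = 1715 Pa × 35.972 m² = 61692 N
61692 N ÷ (9.80665 N/kgf) = 6290.83 kgf

6291 kgf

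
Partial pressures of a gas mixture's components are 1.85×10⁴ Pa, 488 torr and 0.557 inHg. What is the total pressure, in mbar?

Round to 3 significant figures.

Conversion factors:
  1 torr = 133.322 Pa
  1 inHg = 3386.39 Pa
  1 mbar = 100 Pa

854 mbar

1.85×10⁴ Pa (already Pa)
488 torr × 133.322 → 65061.1 Pa
0.557 inHg × 3386.39 → 1886.22 Pa
Combined: 18500 + 65061.1 + 1886.22 = 85447.3 Pa
In mbar: 85447.3 / 100 = 854.473 mbar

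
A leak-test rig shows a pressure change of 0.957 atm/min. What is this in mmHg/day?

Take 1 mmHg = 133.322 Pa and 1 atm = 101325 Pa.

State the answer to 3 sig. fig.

1.05×10⁶ mmHg/day

0.957 atm/min × 101325 Pa/atm ÷ 60 s/min = 1616.13 Pa/s
1616.13 Pa/s ÷ 133.322 Pa/mmHg × 86400 s/day = 1.04734×10⁶ mmHg/day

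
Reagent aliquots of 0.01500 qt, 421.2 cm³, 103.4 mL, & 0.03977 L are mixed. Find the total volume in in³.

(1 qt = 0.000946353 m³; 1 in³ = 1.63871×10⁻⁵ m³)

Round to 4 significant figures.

35.31 in³

0.01500 qt × 0.000946353 → 1.41953×10⁻⁵ m³
421.2 cm³ × 10⁻⁶ → 4.212×10⁻⁴ m³
103.4 mL × 10⁻⁶ → 1.034×10⁻⁴ m³
0.03977 L × 0.001 → 3.977×10⁻⁵ m³
Sum: 1.41953×10⁻⁵ + 4.212×10⁻⁴ + 1.034×10⁻⁴ + 3.977×10⁻⁵ = 5.78565×10⁻⁴ m³
In in³: 5.78565×10⁻⁴ / 1.63871×10⁻⁵ = 35.3061 in³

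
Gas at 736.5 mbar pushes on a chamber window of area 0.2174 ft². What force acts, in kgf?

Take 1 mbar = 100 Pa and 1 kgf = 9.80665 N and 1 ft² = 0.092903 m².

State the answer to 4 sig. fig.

736.5 mbar × 100 → 73650 Pa
0.2174 ft² × 0.092903 → 0.0201971 m²
F = P × A = 73650 Pa × 0.0201971 m² = 1487.52 N
1487.52 N ÷ (9.80665 N/kgf) = 151.685 kgf

151.7 kgf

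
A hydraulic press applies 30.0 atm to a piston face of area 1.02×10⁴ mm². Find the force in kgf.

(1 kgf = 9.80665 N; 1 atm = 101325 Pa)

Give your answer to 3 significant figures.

30.0 atm × 101325 = 3.03975×10⁶ Pa
1.02×10⁴ mm² × 10⁻⁶ = 0.0102 m²
F = P × A = 3.03975×10⁶ Pa × 0.0102 m² = 31005.4 N
31005.4 N ÷ (9.80665 N/kgf) = 3161.67 kgf

3160 kgf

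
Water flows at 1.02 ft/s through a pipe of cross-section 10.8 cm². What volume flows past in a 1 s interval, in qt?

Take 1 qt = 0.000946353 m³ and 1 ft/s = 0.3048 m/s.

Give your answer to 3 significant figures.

1.02 ft/s × 0.3048 = 0.310896 m/s
10.8 cm² × 0.0001 = 0.00108 m²
V = v × A × t = 0.310896 m/s × 0.00108 m² × 1 s = 3.35768×10⁻⁴ m³
3.35768×10⁻⁴ m³ ÷ (0.000946353 m³/qt) = 0.354802 qt

0.355 qt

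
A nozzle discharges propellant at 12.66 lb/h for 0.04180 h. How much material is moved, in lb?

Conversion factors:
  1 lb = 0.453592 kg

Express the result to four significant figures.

0.5292 lb

12.66 lb/h → 0.00159513 kg/s
0.04180 h → 150.48 s
m = ṁ × t = 0.00159513 × 150.48 = 0.240035 kg
In lb: 0.240035 / 0.453592 = 0.529187 lb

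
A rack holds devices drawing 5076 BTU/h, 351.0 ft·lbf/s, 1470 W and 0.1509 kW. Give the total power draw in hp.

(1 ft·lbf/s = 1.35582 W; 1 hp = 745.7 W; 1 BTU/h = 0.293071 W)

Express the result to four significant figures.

4.807 hp

5076 BTU/h × 0.293071 = 1487.63 W
351.0 ft·lbf/s × 1.35582 = 475.893 W
1470 W (already W)
0.1509 kW × 1000 = 150.9 W
Total: 1487.63 + 475.893 + 1470 + 150.9 = 3584.42 W
In hp: 3584.42 / 745.7 = 4.80679 hp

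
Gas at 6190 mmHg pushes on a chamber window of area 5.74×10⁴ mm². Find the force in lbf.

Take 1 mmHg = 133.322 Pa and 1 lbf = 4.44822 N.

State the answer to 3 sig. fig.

1.06×10⁴ lbf

6190 mmHg × 133.322 = 825263 Pa
5.74×10⁴ mm² × 10⁻⁶ = 0.0574 m²
F = P × A = 825263 Pa × 0.0574 m² = 47370.1 N
47370.1 N ÷ (4.44822 N/lbf) = 10649.2 lbf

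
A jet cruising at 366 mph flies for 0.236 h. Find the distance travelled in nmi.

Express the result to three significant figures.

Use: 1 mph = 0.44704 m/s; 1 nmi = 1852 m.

366 mph × 0.44704 → 163.617 m/s
0.236 h × 3600 → 849.6 s
d = v × t = 163.617 m/s × 849.6 s = 139009 m
139009 m ÷ (1852 m/nmi) = 75.0589 nmi

75.1 nmi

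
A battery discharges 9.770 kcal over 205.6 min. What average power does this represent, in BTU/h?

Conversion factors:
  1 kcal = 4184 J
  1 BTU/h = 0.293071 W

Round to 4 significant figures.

11.31 BTU/h

9.770 kcal × 4184 → 40877.7 J
205.6 min × 60 → 12336 s
P = E / t = 40877.7 J / 12336 s = 3.31369 W
3.31369 W ÷ (0.293071 W/BTU/h) = 11.3068 BTU/h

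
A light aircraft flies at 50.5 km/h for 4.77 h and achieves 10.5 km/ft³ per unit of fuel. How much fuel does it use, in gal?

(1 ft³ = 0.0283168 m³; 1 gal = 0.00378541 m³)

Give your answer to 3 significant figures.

172 gal

50.5 km/h → 14.0278 m/s
4.77 h → 17172 s
d = v × t = 14.0278 × 17172 = 240885 m
10.5 km/ft³ → 370805 m/m³
V = d / (distance per unit fuel) = 240885 / 370805 = 0.649627 m³
In gal: 0.649627 / 0.00378541 = 171.613 gal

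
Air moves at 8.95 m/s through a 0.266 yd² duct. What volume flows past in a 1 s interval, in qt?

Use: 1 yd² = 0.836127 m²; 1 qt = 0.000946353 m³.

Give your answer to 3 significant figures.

2100 qt

0.266 yd² × 0.836127 = 0.22241 m²
V = v × A × t = 8.95 m/s × 0.22241 m² × 1 s = 1.99057 m³
1.99057 m³ ÷ (0.000946353 m³/qt) = 2103.41 qt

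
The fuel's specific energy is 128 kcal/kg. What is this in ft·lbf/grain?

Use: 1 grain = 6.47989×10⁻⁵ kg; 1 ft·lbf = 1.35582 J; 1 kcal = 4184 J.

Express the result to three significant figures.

25.6 ft·lbf/grain

128 kcal/kg × 4184 J/kcal = 535552 J/kg
535552 J/kg ÷ 1.35582 J/ft·lbf × 6.47989×10⁻⁵ kg/grain = 25.5957 ft·lbf/grain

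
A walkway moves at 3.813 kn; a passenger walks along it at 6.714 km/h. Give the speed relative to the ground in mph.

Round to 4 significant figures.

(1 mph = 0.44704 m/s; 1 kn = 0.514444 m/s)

8.560 mph

3.813 kn × 0.514444 = 1.96157 m/s
6.714 km/h × (1/3.6) = 1.865 m/s
Sum: 1.96157 + 1.865 = 3.82657 m/s
In mph: 3.82657 / 0.44704 = 8.55979 mph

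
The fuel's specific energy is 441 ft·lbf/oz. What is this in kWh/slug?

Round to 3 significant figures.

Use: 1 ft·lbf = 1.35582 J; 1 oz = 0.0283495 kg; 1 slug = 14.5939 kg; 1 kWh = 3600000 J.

441 ft·lbf/oz × 1.35582 J/ft·lbf ÷ 0.0283495 kg/oz = 21090.9 J/kg
21090.9 J/kg ÷ 3600000 J/kWh × 14.5939 kg/slug = 0.0854996 kWh/slug

0.0855 kWh/slug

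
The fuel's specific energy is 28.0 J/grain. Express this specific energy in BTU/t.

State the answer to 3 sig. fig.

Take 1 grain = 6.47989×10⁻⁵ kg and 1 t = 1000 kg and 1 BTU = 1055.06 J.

4.10×10⁵ BTU/t

28.0 J/grain ÷ 6.47989×10⁻⁵ kg/grain = 432106 J/kg
432106 J/kg ÷ 1055.06 J/BTU × 1000 kg/t = 409556 BTU/t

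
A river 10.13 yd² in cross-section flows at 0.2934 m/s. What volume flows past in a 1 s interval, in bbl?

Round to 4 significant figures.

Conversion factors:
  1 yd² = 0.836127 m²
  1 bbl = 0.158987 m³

15.63 bbl

10.13 yd² × 0.836127 = 8.46997 m²
V = v × A × t = 0.2934 m/s × 8.46997 m² × 1 s = 2.48509 m³
2.48509 m³ ÷ (0.158987 m³/bbl) = 15.6308 bbl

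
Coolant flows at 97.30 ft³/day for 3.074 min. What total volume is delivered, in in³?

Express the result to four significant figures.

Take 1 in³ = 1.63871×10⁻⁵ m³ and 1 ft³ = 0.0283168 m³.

358.9 in³

97.30 ft³/day → 3.18892×10⁻⁵ m³/s
3.074 min → 184.44 s
V = Q × t = 3.18892×10⁻⁵ × 184.44 = 0.00588164 m³
In in³: 0.00588164 / 1.63871×10⁻⁵ = 358.919 in³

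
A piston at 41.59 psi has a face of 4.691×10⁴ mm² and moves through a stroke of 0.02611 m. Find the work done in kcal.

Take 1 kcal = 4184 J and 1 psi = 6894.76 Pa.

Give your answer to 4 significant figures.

41.59 psi → 286753 Pa
4.691×10⁴ mm² → 0.04691 m²
F = P × A = 286753 × 0.04691 = 13451.6 N
W = F × d = 13451.6 × 0.02611 = 351.221 J
In kcal: 351.221 / 4184 = 0.0839438 kcal

0.08394 kcal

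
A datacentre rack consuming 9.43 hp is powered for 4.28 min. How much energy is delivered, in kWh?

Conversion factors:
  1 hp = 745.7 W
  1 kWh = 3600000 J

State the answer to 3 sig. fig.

9.43 hp × 745.7 = 7031.95 W
4.28 min × 60 = 256.8 s
E = P × t = 7031.95 W × 256.8 s = 1.8058×10⁶ J
1.8058×10⁶ J ÷ (3600000 J/kWh) = 0.501611 kWh

0.502 kWh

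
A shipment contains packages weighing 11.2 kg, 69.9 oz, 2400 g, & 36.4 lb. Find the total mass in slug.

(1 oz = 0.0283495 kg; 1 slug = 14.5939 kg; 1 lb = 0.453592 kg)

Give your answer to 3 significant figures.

11.2 kg (already kg)
69.9 oz × 0.0283495 = 1.98163 kg
2400 g × 0.001 = 2.4 kg
36.4 lb × 0.453592 = 16.5107 kg
Combined: 11.2 + 1.98163 + 2.4 + 16.5107 = 32.0923 kg
In slug: 32.0923 / 14.5939 = 2.19902 slug

2.20 slug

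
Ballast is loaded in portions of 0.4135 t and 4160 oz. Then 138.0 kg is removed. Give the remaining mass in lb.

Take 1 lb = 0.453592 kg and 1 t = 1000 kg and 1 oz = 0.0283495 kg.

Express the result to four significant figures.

867.4 lb

0.4135 t × 1000 = 413.5 kg
4160 oz × 0.0283495 = 117.934 kg
138.0 kg (already kg)
Result: 413.5 + 117.934 − 138 = 393.434 kg
In lb: 393.434 / 0.453592 = 867.374 lb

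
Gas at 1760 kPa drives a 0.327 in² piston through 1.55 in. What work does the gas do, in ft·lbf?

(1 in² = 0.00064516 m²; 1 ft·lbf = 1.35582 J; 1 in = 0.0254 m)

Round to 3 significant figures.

10.8 ft·lbf

1760 kPa → 1.76×10⁶ Pa
0.327 in² → 2.10967×10⁻⁴ m²
F = P × A = 1.76×10⁶ × 2.10967×10⁻⁴ = 371.302 N
1.55 in → 0.03937 m
W = F × d = 371.302 × 0.03937 = 14.6182 J
In ft·lbf: 14.6182 / 1.35582 = 10.7818 ft·lbf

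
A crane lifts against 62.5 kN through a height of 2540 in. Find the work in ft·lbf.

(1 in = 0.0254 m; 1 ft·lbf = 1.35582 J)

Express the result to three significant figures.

62.5 kN × 1000 → 62500 N
2540 in × 0.0254 → 64.516 m
W = F × d = 62500 N × 64.516 m = 4.03225×10⁶ J
4.03225×10⁶ J ÷ (1.35582 J/ft·lbf) = 2.97403×10⁶ ft·lbf

2.97×10⁶ ft·lbf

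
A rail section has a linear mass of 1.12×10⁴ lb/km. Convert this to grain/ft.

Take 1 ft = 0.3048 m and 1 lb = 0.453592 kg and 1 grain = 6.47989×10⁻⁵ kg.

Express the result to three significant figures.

1.12×10⁴ lb/km × 0.453592 kg/lb ÷ 1000 m/km = 5.08023 kg/m
5.08023 kg/m ÷ 6.47989×10⁻⁵ kg/grain × 0.3048 m/ft = 23896.3 grain/ft

2.39×10⁴ grain/ft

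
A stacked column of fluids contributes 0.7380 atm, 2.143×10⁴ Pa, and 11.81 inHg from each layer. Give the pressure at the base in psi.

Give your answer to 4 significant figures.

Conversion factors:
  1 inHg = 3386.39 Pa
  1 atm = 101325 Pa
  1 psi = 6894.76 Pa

0.7380 atm × 101325 = 74777.8 Pa
2.143×10⁴ Pa (already Pa)
11.81 inHg × 3386.39 = 39993.3 Pa
Sum: 74777.8 + 21430 + 39993.3 = 136201 Pa
In psi: 136201 / 6894.76 = 19.7543 psi

19.75 psi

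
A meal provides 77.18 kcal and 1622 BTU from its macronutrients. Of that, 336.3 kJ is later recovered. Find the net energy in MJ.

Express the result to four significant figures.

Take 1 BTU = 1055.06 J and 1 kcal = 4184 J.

77.18 kcal × 4184 = 322921 J
1622 BTU × 1055.06 = 1.71131×10⁶ J
336.3 kJ × 1000 = 336300 J
Result: 322921 + 1.71131×10⁶ − 336300 = 1.69793×10⁶ J
In MJ: 1.69793×10⁶ / 1000000 = 1.69793 MJ

1.698 MJ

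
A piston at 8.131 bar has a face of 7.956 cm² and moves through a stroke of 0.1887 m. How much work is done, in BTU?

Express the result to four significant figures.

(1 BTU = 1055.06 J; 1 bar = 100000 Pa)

0.1157 BTU

8.131 bar → 813100 Pa
7.956 cm² → 7.956×10⁻⁴ m²
F = P × A = 813100 × 7.956×10⁻⁴ = 646.902 N
W = F × d = 646.902 × 0.1887 = 122.07 J
In BTU: 122.07 / 1055.06 = 0.1157 BTU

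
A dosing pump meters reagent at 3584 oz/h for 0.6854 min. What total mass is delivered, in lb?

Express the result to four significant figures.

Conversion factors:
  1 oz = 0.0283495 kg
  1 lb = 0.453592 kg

2.559 lb

3584 oz/h → 0.0282235 kg/s
0.6854 min → 41.124 s
m = ṁ × t = 0.0282235 × 41.124 = 1.16066 kg
In lb: 1.16066 / 0.453592 = 2.55882 lb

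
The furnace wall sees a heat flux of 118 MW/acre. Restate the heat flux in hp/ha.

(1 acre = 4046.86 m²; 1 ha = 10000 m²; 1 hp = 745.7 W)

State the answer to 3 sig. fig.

3.91×10⁵ hp/ha

118 MW/acre × 1000000 W/MW ÷ 4046.86 m²/acre = 29158.4 W/m²
29158.4 W/m² ÷ 745.7 W/hp × 10000 m²/ha = 391021 hp/ha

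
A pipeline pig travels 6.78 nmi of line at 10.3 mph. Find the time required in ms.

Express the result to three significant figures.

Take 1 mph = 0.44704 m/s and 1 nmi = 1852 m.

2.73×10⁶ ms

6.78 nmi × 1852 → 12556.6 m
10.3 mph × 0.44704 → 4.60451 m/s
t = d / v = 12556.6 m / 4.60451 m/s = 2727.02 s
2727.02 s ÷ (0.001 s/ms) = 2.72702×10⁶ ms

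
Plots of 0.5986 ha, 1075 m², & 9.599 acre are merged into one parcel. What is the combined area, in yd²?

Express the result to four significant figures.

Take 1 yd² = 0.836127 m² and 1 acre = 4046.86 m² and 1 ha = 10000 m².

5.490×10⁴ yd²

0.5986 ha × 10000 = 5986 m²
1075 m² (already m²)
9.599 acre × 4046.86 = 38845.8 m²
Combined: 5986 + 1075 + 38845.8 = 45906.8 m²
In yd²: 45906.8 / 0.836127 = 54904.1 yd²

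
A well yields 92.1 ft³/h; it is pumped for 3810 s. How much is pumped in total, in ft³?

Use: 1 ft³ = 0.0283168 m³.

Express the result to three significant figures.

97.5 ft³

92.1 ft³/h → 7.24438×10⁻⁴ m³/s
V = Q × t = 7.24438×10⁻⁴ × 3810 = 2.76011 m³
In ft³: 2.76011 / 0.0283168 = 97.4725 ft³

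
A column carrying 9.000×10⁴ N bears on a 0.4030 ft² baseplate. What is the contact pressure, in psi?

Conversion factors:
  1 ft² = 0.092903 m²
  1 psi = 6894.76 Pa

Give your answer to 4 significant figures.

348.6 psi

0.4030 ft² × 0.092903 → 0.0374399 m²
P = F / A = 90000 N / 0.0374399 m² = 2.40385×10⁶ Pa
2.40385×10⁶ Pa ÷ (6894.76 Pa/psi) = 348.649 psi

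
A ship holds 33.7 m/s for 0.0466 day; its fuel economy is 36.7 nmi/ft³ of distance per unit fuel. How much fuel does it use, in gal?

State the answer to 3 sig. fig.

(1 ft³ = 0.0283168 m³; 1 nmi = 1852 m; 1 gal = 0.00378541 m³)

0.0466 day → 4026.24 s
d = v × t = 33.7 × 4026.24 = 135684 m
36.7 nmi/ft³ → 2.40029×10⁶ m/m³
V = d / (distance per unit fuel) = 135684 / 2.40029×10⁶ = 0.0565282 m³
In gal: 0.0565282 / 0.00378541 = 14.9332 gal

14.9 gal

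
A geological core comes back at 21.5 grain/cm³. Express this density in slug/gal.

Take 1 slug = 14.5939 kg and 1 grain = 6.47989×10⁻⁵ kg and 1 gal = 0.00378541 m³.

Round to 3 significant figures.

21.5 grain/cm³ × 6.47989×10⁻⁵ kg/grain ÷ 10⁻⁶ m³/cm³ = 1393.18 kg/m³
1393.18 kg/m³ ÷ 14.5939 kg/slug × 0.00378541 m³/gal = 0.361367 slug/gal

0.361 slug/gal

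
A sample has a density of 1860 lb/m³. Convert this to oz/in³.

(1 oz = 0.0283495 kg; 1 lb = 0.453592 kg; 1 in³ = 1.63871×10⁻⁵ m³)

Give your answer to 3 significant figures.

1860 lb/m³ × 0.453592 kg/lb = 843.681 kg/m³
843.681 kg/m³ ÷ 0.0283495 kg/oz × 1.63871×10⁻⁵ m³/in³ = 0.48768 oz/in³

0.488 oz/in³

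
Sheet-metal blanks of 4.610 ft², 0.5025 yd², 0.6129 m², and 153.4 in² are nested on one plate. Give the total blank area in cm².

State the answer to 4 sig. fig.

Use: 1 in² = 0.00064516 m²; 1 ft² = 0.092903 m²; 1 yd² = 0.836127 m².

4.610 ft² × 0.092903 = 0.428283 m²
0.5025 yd² × 0.836127 = 0.420154 m²
0.6129 m² (already m²)
153.4 in² × 0.00064516 = 0.0989675 m²
Combined: 0.428283 + 0.420154 + 0.6129 + 0.0989675 = 1.5603 m²
In cm²: 1.5603 / 0.0001 = 15603 cm²

1.560×10⁴ cm²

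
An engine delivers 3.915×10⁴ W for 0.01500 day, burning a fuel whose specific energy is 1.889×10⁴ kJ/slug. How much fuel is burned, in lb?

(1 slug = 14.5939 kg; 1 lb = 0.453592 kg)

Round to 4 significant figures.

0.01500 day → 1296 s
E = P × t = 39150 × 1296 = 5.07384×10⁷ J
1.889×10⁴ kJ/slug → 1.29438×10⁶ J/kg
m = E / e_s = 5.07384×10⁷ / 1.29438×10⁶ = 39.199 kg
In lb: 39.199 / 0.453592 = 86.4191 lb

86.42 lb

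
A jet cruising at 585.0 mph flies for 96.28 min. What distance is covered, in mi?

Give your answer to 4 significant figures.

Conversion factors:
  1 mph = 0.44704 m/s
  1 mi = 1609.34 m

585.0 mph × 0.44704 = 261.518 m/s
96.28 min × 60 = 5776.8 s
d = v × t = 261.518 m/s × 5776.8 s = 1.51074×10⁶ m
1.51074×10⁶ m ÷ (1609.34 m/mi) = 938.733 mi

938.7 mi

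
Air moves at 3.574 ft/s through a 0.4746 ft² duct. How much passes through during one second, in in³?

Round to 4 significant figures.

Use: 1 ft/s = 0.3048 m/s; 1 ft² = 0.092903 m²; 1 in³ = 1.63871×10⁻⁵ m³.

3.574 ft/s × 0.3048 → 1.08936 m/s
0.4746 ft² × 0.092903 → 0.0440918 m²
V = v × A × t = 1.08936 m/s × 0.0440918 m² × 1 s = 0.0480318 m³
0.0480318 m³ ÷ (1.63871×10⁻⁵ m³/in³) = 2931.07 in³

2931 in³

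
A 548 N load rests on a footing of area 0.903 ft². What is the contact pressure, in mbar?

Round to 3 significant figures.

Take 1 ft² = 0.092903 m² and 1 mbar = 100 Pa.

0.903 ft² × 0.092903 → 0.0838914 m²
P = F / A = 548 N / 0.0838914 m² = 6532.25 Pa
6532.25 Pa ÷ (100 Pa/mbar) = 65.3225 mbar

65.3 mbar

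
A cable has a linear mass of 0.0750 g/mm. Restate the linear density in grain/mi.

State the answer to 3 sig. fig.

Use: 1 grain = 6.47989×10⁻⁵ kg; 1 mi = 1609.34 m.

1.86×10⁶ grain/mi

0.0750 g/mm × 0.001 kg/g ÷ 0.001 m/mm = 0.075 kg/m
0.075 kg/m ÷ 6.47989×10⁻⁵ kg/grain × 1609.34 m/mi = 1.86269×10⁶ grain/mi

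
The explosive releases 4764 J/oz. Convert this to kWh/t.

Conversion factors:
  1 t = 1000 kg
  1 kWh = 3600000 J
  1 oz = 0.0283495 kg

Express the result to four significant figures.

4764 J/oz ÷ 0.0283495 kg/oz = 168045 J/kg
168045 J/kg ÷ 3600000 J/kWh × 1000 kg/t = 46.6792 kWh/t

46.68 kWh/t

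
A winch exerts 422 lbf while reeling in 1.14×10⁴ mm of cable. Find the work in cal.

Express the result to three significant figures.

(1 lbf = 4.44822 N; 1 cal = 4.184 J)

422 lbf × 4.44822 = 1877.15 N
1.14×10⁴ mm × 0.001 = 11.4 m
W = F × d = 1877.15 N × 11.4 m = 21399.5 J
21399.5 J ÷ (4.184 J/cal) = 5114.6 cal

5110 cal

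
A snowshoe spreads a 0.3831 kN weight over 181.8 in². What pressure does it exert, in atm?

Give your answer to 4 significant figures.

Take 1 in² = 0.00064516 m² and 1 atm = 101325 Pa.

0.3831 kN × 1000 = 383.1 N
181.8 in² × 0.00064516 = 0.11729 m²
P = F / A = 383.1 N / 0.11729 m² = 3266.26 Pa
3266.26 Pa ÷ (101325 Pa/atm) = 0.0322355 atm

0.03224 atm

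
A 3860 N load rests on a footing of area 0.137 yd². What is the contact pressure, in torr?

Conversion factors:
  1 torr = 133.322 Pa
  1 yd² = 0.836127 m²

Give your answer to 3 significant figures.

253 torr

0.137 yd² × 0.836127 → 0.114549 m²
P = F / A = 3860 N / 0.114549 m² = 33697.4 Pa
33697.4 Pa ÷ (133.322 Pa/torr) = 252.752 torr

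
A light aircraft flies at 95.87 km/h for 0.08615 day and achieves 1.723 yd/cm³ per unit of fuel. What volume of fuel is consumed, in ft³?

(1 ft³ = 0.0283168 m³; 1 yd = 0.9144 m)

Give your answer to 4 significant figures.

4.443 ft³

95.87 km/h → 26.6306 m/s
0.08615 day → 7443.36 s
d = v × t = 26.6306 × 7443.36 = 198221 m
1.723 yd/cm³ → 1.57551×10⁶ m/m³
V = d / (distance per unit fuel) = 198221 / 1.57551×10⁶ = 0.125814 m³
In ft³: 0.125814 / 0.0283168 = 4.44309 ft³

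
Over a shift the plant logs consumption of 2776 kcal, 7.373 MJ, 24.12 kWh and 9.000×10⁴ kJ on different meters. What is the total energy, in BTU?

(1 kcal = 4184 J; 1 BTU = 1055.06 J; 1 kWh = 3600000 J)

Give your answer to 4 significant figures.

2776 kcal × 4184 = 1.16148×10⁷ J
7.373 MJ × 1000000 = 7.373×10⁶ J
24.12 kWh × 3600000 = 8.6832×10⁷ J
9.000×10⁴ kJ × 1000 = 9×10⁷ J
Sum: 1.16148×10⁷ + 7.373×10⁶ + 8.6832×10⁷ + 9×10⁷ = 1.9582×10⁸ J
In BTU: 1.9582×10⁸ / 1055.06 = 185601 BTU

1.856×10⁵ BTU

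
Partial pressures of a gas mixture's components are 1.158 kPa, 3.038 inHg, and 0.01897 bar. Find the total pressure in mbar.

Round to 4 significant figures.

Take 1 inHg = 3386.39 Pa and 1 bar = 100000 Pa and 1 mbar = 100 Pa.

1.158 kPa × 1000 = 1158 Pa
3.038 inHg × 3386.39 = 10287.9 Pa
0.01897 bar × 100000 = 1897 Pa
Combined: 1158 + 10287.9 + 1897 = 13342.9 Pa
In mbar: 13342.9 / 100 = 133.429 mbar

133.4 mbar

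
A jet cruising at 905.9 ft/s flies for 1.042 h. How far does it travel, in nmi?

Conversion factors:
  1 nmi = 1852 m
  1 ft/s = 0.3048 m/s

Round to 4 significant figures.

559.3 nmi

905.9 ft/s × 0.3048 = 276.118 m/s
1.042 h × 3600 = 3751.2 s
d = v × t = 276.118 m/s × 3751.2 s = 1.03577×10⁶ m
1.03577×10⁶ m ÷ (1852 m/nmi) = 559.271 nmi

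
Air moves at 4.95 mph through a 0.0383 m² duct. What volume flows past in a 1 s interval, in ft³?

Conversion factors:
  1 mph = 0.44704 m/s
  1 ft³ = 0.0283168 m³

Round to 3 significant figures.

2.99 ft³

4.95 mph × 0.44704 → 2.21285 m/s
V = v × A × t = 2.21285 m/s × 0.0383 m² × 1 s = 0.0847522 m³
0.0847522 m³ ÷ (0.0283168 m³/ft³) = 2.993 ft³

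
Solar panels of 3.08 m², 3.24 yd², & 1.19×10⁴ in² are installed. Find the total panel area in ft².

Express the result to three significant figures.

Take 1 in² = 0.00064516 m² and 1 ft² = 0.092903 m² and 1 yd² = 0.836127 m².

3.08 m² (already m²)
3.24 yd² × 0.836127 = 2.70905 m²
1.19×10⁴ in² × 0.00064516 = 7.6774 m²
Combined: 3.08 + 2.70905 + 7.6774 = 13.4664 m²
In ft²: 13.4664 / 0.092903 = 144.951 ft²

145 ft²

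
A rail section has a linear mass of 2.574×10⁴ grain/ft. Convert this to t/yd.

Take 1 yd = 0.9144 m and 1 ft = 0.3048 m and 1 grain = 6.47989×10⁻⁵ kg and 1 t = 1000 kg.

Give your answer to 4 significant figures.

2.574×10⁴ grain/ft × 6.47989×10⁻⁵ kg/grain ÷ 0.3048 m/ft = 5.47219 kg/m
5.47219 kg/m ÷ 1000 kg/t × 0.9144 m/yd = 0.00500377 t/yd

0.005004 t/yd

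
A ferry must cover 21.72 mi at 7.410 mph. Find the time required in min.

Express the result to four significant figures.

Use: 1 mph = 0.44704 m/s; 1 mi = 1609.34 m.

175.9 min

21.72 mi × 1609.34 → 34954.9 m
7.410 mph × 0.44704 → 3.31257 m/s
t = d / v = 34954.9 m / 3.31257 m/s = 10552.2 s
10552.2 s ÷ (60 s/min) = 175.87 min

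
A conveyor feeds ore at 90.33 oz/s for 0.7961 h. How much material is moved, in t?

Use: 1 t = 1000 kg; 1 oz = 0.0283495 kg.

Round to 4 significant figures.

7.339 t

90.33 oz/s → 2.56081 kg/s
0.7961 h → 2865.96 s
m = ṁ × t = 2.56081 × 2865.96 = 7339.18 kg
In t: 7339.18 / 1000 = 7.33918 t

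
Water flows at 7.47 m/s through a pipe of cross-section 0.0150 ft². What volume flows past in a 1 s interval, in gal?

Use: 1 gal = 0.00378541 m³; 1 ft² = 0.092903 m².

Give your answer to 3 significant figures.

0.0150 ft² × 0.092903 → 0.00139354 m²
V = v × A × t = 7.47 m/s × 0.00139354 m² × 1 s = 0.0104097 m³
0.0104097 m³ ÷ (0.00378541 m³/gal) = 2.74995 gal

2.75 gal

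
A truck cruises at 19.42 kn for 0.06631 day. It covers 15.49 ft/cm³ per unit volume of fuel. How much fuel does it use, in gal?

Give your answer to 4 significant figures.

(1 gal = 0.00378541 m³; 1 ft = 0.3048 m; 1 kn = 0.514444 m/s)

3.203 gal

19.42 kn → 9.9905 m/s
0.06631 day → 5729.18 s
d = v × t = 9.9905 × 5729.18 = 57237.4 m
15.49 ft/cm³ → 4.72135×10⁶ m/m³
V = d / (distance per unit fuel) = 57237.4 / 4.72135×10⁶ = 0.0121231 m³
In gal: 0.0121231 / 0.00378541 = 3.20259 gal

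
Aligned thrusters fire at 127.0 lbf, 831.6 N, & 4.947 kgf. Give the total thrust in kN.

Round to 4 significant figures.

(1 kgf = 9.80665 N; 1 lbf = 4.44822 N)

1.445 kN

127.0 lbf × 4.44822 = 564.924 N
831.6 N (already N)
4.947 kgf × 9.80665 = 48.5135 N
Combined: 564.924 + 831.6 + 48.5135 = 1445.04 N
In kN: 1445.04 / 1000 = 1.44504 kN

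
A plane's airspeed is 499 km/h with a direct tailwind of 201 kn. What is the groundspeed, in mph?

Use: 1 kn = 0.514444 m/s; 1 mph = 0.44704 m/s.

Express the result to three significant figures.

541 mph

499 km/h × (1/3.6) = 138.611 m/s
201 kn × 0.514444 = 103.403 m/s
Sum: 138.611 + 103.403 = 242.014 m/s
In mph: 242.014 / 0.44704 = 541.37 mph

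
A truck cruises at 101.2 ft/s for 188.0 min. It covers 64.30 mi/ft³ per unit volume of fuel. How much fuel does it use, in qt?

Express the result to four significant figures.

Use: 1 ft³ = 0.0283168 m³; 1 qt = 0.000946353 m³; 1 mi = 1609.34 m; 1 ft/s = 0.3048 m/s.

100.6 qt

101.2 ft/s → 30.8458 m/s
188.0 min → 11280 s
d = v × t = 30.8458 × 11280 = 347941 m
64.30 mi/ft³ → 3.65439×10⁶ m/m³
V = d / (distance per unit fuel) = 347941 / 3.65439×10⁶ = 0.0952118 m³
In qt: 0.0952118 / 0.000946353 = 100.609 qt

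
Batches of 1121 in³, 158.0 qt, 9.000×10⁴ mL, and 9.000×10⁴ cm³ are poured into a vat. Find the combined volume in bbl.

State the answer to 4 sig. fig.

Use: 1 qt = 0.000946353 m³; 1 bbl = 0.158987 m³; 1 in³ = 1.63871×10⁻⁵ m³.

2.188 bbl

1121 in³ × 1.63871×10⁻⁵ = 0.0183699 m³
158.0 qt × 0.000946353 = 0.149524 m³
9.000×10⁴ mL × 10⁻⁶ = 0.09 m³
9.000×10⁴ cm³ × 10⁻⁶ = 0.09 m³
Sum: 0.0183699 + 0.149524 + 0.09 + 0.09 = 0.347894 m³
In bbl: 0.347894 / 0.158987 = 2.18819 bbl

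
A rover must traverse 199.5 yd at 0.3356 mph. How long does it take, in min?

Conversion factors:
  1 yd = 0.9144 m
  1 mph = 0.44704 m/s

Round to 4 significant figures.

20.27 min

199.5 yd × 0.9144 = 182.423 m
0.3356 mph × 0.44704 = 0.150027 m/s
t = d / v = 182.423 m / 0.150027 m/s = 1215.93 s
1215.93 s ÷ (60 s/min) = 20.2655 min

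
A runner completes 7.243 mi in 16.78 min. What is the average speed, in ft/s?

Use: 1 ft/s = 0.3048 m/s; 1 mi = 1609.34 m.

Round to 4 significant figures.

7.243 mi × 1609.34 → 11656.4 m
16.78 min × 60 → 1006.8 s
v = d / t = 11656.4 m / 1006.8 s = 11.5777 m/s
11.5777 m/s ÷ (0.3048 m/s/ft/s) = 37.9846 ft/s

37.98 ft/s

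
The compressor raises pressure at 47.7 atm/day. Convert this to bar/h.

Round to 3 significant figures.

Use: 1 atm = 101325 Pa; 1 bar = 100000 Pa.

47.7 atm/day × 101325 Pa/atm ÷ 86400 s/day = 55.9398 Pa/s
55.9398 Pa/s ÷ 100000 Pa/bar × 3600 s/h = 2.01383 bar/h

2.01 bar/h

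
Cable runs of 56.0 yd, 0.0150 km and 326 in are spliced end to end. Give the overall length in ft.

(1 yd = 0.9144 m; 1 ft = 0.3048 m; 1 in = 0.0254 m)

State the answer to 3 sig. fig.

244 ft

56.0 yd × 0.9144 = 51.2064 m
0.0150 km × 1000 = 15 m
326 in × 0.0254 = 8.2804 m
Total: 51.2064 + 15 + 8.2804 = 74.4868 m
In ft: 74.4868 / 0.3048 = 244.379 ft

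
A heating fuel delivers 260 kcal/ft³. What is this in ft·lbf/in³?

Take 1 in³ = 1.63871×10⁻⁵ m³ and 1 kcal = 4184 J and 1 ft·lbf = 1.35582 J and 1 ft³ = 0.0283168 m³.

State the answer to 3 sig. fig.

260 kcal/ft³ × 4184 J/kcal ÷ 0.0283168 m³/ft³ = 3.84168×10⁷ J/m³
3.84168×10⁷ J/m³ ÷ 1.35582 J/ft·lbf × 1.63871×10⁻⁵ m³/in³ = 464.324 ft·lbf/in³

464 ft·lbf/in³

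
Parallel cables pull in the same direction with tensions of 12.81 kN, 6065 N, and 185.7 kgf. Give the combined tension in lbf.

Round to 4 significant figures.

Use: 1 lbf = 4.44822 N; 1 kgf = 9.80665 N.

4653 lbf

12.81 kN × 1000 = 12810 N
6065 N (already N)
185.7 kgf × 9.80665 = 1821.09 N
Total: 12810 + 6065 + 1821.09 = 20696.1 N
In lbf: 20696.1 / 4.44822 = 4652.67 lbf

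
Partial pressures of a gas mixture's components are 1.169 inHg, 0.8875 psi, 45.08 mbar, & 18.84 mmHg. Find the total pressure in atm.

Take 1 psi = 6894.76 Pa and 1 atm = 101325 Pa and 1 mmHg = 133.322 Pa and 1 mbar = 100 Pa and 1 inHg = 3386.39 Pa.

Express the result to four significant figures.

0.1687 atm

1.169 inHg × 3386.39 = 3958.69 Pa
0.8875 psi × 6894.76 = 6119.1 Pa
45.08 mbar × 100 = 4508 Pa
18.84 mmHg × 133.322 = 2511.79 Pa
Total: 3958.69 + 6119.1 + 4508 + 2511.79 = 17097.6 Pa
In atm: 17097.6 / 101325 = 0.16874 atm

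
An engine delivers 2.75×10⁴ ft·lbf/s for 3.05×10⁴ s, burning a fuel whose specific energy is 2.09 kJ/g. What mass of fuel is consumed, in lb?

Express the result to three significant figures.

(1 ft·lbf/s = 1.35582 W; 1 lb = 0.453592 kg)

1200 lb

2.75×10⁴ ft·lbf/s → 37285 W
E = P × t = 37285 × 30500 = 1.13719×10⁹ J
2.09 kJ/g → 2.09×10⁶ J/kg
m = E / e_s = 1.13719×10⁹ / 2.09×10⁶ = 544.11 kg
In lb: 544.11 / 0.453592 = 1199.56 lb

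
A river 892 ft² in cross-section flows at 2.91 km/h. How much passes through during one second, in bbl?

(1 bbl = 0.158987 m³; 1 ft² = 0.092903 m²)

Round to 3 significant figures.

421 bbl

2.91 km/h × (1/3.6) → 0.808333 m/s
892 ft² × 0.092903 → 82.8695 m²
V = v × A × t = 0.808333 m/s × 82.8695 m² × 1 s = 66.9862 m³
66.9862 m³ ÷ (0.158987 m³/bbl) = 421.331 bbl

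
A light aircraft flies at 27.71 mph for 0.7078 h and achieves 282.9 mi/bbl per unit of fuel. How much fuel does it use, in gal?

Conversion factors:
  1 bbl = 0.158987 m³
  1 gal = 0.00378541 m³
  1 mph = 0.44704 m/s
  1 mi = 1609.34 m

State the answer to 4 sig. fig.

2.912 gal

27.71 mph → 12.3875 m/s
0.7078 h → 2548.08 s
d = v × t = 12.3875 × 2548.08 = 31564.3 m
282.9 mi/bbl → 2.86364×10⁶ m/m³
V = d / (distance per unit fuel) = 31564.3 / 2.86364×10⁶ = 0.0110224 m³
In gal: 0.0110224 / 0.00378541 = 2.91181 gal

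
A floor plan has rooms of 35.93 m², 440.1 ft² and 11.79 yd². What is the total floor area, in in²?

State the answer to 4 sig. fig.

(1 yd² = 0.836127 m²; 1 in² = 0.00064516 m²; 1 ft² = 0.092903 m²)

1.343×10⁵ in²

35.93 m² (already m²)
440.1 ft² × 0.092903 = 40.8866 m²
11.79 yd² × 0.836127 = 9.85794 m²
Total: 35.93 + 40.8866 + 9.85794 = 86.6745 m²
In in²: 86.6745 / 0.00064516 = 134346 in²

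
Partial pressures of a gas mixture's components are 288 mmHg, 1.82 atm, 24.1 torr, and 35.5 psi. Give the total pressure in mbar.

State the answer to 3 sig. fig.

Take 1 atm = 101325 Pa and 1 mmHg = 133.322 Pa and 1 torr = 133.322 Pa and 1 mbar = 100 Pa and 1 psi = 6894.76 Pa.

4710 mbar

288 mmHg × 133.322 = 38396.7 Pa
1.82 atm × 101325 = 184412 Pa
24.1 torr × 133.322 = 3213.06 Pa
35.5 psi × 6894.76 = 244764 Pa
Sum: 38396.7 + 184412 + 3213.06 + 244764 = 470786 Pa
In mbar: 470786 / 100 = 4707.86 mbar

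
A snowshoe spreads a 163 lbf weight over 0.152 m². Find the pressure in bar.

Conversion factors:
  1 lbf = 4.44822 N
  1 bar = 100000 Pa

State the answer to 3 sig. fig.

163 lbf × 4.44822 = 725.06 N
P = F / A = 725.06 N / 0.152 m² = 4770.13 Pa
4770.13 Pa ÷ (100000 Pa/bar) = 0.0477013 bar

0.0477 bar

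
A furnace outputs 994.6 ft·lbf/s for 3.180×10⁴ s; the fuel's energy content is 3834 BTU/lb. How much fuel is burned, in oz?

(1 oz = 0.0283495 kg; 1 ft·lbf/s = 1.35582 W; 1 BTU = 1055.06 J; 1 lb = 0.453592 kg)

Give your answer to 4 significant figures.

169.6 oz

994.6 ft·lbf/s → 1348.5 W
E = P × t = 1348.5 × 31800 = 4.28823×10⁷ J
3834 BTU/lb → 8.91793×10⁶ J/kg
m = E / e_s = 4.28823×10⁷ / 8.91793×10⁶ = 4.80855 kg
In oz: 4.80855 / 0.0283495 = 169.617 oz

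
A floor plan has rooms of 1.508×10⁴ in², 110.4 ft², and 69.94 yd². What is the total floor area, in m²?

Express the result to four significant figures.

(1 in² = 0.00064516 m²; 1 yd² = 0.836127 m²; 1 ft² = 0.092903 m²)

78.46 m²

1.508×10⁴ in² × 0.00064516 = 9.72901 m²
110.4 ft² × 0.092903 = 10.2565 m²
69.94 yd² × 0.836127 = 58.4787 m²
Combined: 9.72901 + 10.2565 + 58.4787 = 78.4642 m²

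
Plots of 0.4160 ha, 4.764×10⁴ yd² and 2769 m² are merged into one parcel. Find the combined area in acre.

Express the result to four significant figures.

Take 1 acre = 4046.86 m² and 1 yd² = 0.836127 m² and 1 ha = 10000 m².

11.56 acre

0.4160 ha × 10000 = 4160 m²
4.764×10⁴ yd² × 0.836127 = 39833.1 m²
2769 m² (already m²)
Sum: 4160 + 39833.1 + 2769 = 46762.1 m²
In acre: 46762.1 / 4046.86 = 11.5552 acre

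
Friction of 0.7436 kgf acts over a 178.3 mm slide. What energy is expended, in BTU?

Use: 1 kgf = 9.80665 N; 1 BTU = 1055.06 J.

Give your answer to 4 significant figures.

0.001232 BTU

0.7436 kgf × 9.80665 → 7.29222 N
178.3 mm × 0.001 → 0.1783 m
W = F × d = 7.29222 N × 0.1783 m = 1.3002 J
1.3002 J ÷ (1055.06 J/BTU) = 0.00123235 BTU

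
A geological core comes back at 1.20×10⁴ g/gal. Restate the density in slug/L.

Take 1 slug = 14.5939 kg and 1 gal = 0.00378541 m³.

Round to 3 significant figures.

1.20×10⁴ g/gal × 0.001 kg/g ÷ 0.00378541 m³/gal = 3170.07 kg/m³
3170.07 kg/m³ ÷ 14.5939 kg/slug × 0.001 m³/L = 0.217219 slug/L

0.217 slug/L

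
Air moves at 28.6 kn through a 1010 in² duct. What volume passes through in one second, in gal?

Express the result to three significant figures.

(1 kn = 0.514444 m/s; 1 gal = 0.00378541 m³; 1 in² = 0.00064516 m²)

2530 gal

28.6 kn × 0.514444 = 14.7131 m/s
1010 in² × 0.00064516 = 0.651612 m²
V = v × A × t = 14.7131 m/s × 0.651612 m² × 1 s = 9.58723 m³
9.58723 m³ ÷ (0.00378541 m³/gal) = 2532.68 gal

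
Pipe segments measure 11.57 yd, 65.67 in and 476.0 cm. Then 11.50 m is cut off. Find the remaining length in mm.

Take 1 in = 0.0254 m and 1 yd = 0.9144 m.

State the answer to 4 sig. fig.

11.57 yd × 0.9144 = 10.5796 m
65.67 in × 0.0254 = 1.66802 m
476.0 cm × 0.01 = 4.76 m
11.50 m (already m)
Net: 10.5796 + 1.66802 + 4.76 − 11.5 = 5.50762 m
In mm: 5.50762 / 0.001 = 5507.62 mm

5508 mm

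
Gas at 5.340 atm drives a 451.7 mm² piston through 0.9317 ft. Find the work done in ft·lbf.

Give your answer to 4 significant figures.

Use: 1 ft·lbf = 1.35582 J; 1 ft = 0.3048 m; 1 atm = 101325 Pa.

51.19 ft·lbf

5.340 atm → 541076 Pa
451.7 mm² → 4.517×10⁻⁴ m²
F = P × A = 541076 × 4.517×10⁻⁴ = 244.404 N
0.9317 ft → 0.283982 m
W = F × d = 244.404 × 0.283982 = 69.4063 J
In ft·lbf: 69.4063 / 1.35582 = 51.1914 ft·lbf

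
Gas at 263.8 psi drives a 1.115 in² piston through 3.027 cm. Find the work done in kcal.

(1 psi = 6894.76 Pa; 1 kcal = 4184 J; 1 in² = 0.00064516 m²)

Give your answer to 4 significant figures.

0.009466 kcal

263.8 psi → 1.81884×10⁶ Pa
1.115 in² → 7.19353×10⁻⁴ m²
F = P × A = 1.81884×10⁶ × 7.19353×10⁻⁴ = 1308.39 N
3.027 cm → 0.03027 m
W = F × d = 1308.39 × 0.03027 = 39.605 J
In kcal: 39.605 / 4184 = 0.00946582 kcal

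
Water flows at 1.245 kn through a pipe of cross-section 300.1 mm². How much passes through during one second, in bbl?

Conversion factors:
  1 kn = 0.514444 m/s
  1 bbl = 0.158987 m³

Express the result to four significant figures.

0.001209 bbl

1.245 kn × 0.514444 = 0.640483 m/s
300.1 mm² × 10⁻⁶ = 3.001×10⁻⁴ m²
V = v × A × t = 0.640483 m/s × 3.001×10⁻⁴ m² × 1 s = 1.92209×10⁻⁴ m³
1.92209×10⁻⁴ m³ ÷ (0.158987 m³/bbl) = 0.00120896 bbl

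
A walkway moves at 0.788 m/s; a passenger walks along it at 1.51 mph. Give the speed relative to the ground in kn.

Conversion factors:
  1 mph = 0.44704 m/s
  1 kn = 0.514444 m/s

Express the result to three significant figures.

0.788 m/s (already m/s)
1.51 mph × 0.44704 = 0.67503 m/s
Sum: 0.788 + 0.67503 = 1.46303 m/s
In kn: 1.46303 / 0.514444 = 2.84391 kn

2.84 kn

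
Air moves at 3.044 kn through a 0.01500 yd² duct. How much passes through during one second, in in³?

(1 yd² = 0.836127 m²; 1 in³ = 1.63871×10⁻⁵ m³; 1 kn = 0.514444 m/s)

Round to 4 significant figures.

3.044 kn × 0.514444 → 1.56597 m/s
0.01500 yd² × 0.836127 → 0.0125419 m²
V = v × A × t = 1.56597 m/s × 0.0125419 m² × 1 s = 0.0196402 m³
0.0196402 m³ ÷ (1.63871×10⁻⁵ m³/in³) = 1198.52 in³

1199 in³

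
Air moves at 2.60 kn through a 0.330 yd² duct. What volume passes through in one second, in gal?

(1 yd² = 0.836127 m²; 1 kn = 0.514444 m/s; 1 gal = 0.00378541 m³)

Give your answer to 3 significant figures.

97.5 gal

2.60 kn × 0.514444 = 1.33755 m/s
0.330 yd² × 0.836127 = 0.275922 m²
V = v × A × t = 1.33755 m/s × 0.275922 m² × 1 s = 0.369059 m³
0.369059 m³ ÷ (0.00378541 m³/gal) = 97.4951 gal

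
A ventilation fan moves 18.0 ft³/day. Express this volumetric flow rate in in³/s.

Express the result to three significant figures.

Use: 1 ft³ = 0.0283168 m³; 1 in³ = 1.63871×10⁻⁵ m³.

0.360 in³/s

18.0 ft³/day × 0.0283168 m³/ft³ ÷ 86400 s/day = 5.89933×10⁻⁶ m³/s
5.89933×10⁻⁶ m³/s ÷ 1.63871×10⁻⁵ m³/in³ = 0.359998 in³/s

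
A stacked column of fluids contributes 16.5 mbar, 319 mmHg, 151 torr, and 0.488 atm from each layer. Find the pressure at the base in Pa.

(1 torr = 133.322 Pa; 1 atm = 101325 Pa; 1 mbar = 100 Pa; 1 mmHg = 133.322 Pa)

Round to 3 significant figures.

16.5 mbar × 100 = 1650 Pa
319 mmHg × 133.322 = 42529.7 Pa
151 torr × 133.322 = 20131.6 Pa
0.488 atm × 101325 = 49446.6 Pa
Sum: 1650 + 42529.7 + 20131.6 + 49446.6 = 113758 Pa

1.14×10⁵ Pa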